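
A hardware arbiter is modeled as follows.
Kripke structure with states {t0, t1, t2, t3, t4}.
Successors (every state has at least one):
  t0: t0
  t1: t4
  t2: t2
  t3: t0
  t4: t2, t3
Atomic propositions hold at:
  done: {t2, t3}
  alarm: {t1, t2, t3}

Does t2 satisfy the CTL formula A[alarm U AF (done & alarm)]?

Sat(done & alarm) = {t2, t3}
AF (done & alarm): least fixpoint, start Z0 = {t2, t3}, add states with every successor in Z. Z1 = {t2, t3, t4}; Z2 = {t1, t2, t3, t4}; fixed.
Sat(AF (done & alarm)) = {t1, t2, t3, t4}
A[alarm U AF (done & alarm)]: least fixpoint, start Z0 = Sat(AF (done & alarm)) = {t1, t2, t3, t4}, add states in Sat(alarm) with every successor in Z. Already a fixed point.
Sat(A[alarm U AF (done & alarm)]) = {t1, t2, t3, t4}
t2 ∈ Sat(A[alarm U AF (done & alarm)]) = {t1, t2, t3, t4}, so the formula holds at t2.

Yes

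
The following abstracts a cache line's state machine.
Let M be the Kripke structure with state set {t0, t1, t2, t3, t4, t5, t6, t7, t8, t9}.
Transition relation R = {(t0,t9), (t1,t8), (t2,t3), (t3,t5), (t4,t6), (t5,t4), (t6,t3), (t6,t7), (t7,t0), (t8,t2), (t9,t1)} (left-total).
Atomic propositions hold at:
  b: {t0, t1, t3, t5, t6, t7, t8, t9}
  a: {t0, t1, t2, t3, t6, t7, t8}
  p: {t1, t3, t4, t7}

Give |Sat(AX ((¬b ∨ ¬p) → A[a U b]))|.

9

Sat(¬b) = {t2, t4}
Sat(¬p) = {t0, t2, t5, t6, t8, t9}
Sat(¬b ∨ ¬p) = {t0, t2, t4, t5, t6, t8, t9}
A[a U b]: least fixpoint, start Z0 = Sat(b) = {t0, t1, t3, t5, t6, t7, t8, t9}, add states in Sat(a) with every successor in Z. Z1 = {t0, t1, t2, t3, t5, t6, t7, t8, t9}; fixed.
Sat(A[a U b]) = {t0, t1, t2, t3, t5, t6, t7, t8, t9}
Sat((¬b ∨ ¬p) → A[a U b]) = {t0, t1, t2, t3, t5, t6, t7, t8, t9}
Sat(AX ((¬b ∨ ¬p) → A[a U b])) = {s : every successor in {t0, t1, t2, t3, t5, t6, t7, t8, t9}} = {t0, t1, t2, t3, t4, t6, t7, t8, t9}
|Sat(AX ((¬b ∨ ¬p) → A[a U b]))| = |{t0, t1, t2, t3, t4, t6, t7, t8, t9}| = 9.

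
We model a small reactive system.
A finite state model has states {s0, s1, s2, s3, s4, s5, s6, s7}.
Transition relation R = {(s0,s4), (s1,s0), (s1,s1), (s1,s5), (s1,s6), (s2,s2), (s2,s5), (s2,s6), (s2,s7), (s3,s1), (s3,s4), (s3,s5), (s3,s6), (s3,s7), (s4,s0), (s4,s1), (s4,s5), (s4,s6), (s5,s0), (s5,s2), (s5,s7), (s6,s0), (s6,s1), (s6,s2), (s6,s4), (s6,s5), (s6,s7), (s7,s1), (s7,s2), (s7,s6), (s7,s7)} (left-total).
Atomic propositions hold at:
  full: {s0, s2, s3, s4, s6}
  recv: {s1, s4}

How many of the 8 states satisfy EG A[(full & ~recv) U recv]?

3

Sat(~recv) = {s0, s2, s3, s5, s6, s7}
Sat(full & ~recv) = {s0, s2, s3, s6}
A[(full & ~recv) U recv]: least fixpoint, start Z0 = Sat(recv) = {s1, s4}, add states in Sat(full & ~recv) with every successor in Z. Z1 = {s0, s1, s4}; fixed.
Sat(A[(full & ~recv) U recv]) = {s0, s1, s4}
EG A[(full & ~recv) U recv]: greatest fixpoint, start Z0 = {s0, s1, s4}, keep only states in Sat with some successor in Z. Already a fixed point.
Sat(EG A[(full & ~recv) U recv]) = {s0, s1, s4}
|Sat(EG A[(full & ~recv) U recv])| = |{s0, s1, s4}| = 3.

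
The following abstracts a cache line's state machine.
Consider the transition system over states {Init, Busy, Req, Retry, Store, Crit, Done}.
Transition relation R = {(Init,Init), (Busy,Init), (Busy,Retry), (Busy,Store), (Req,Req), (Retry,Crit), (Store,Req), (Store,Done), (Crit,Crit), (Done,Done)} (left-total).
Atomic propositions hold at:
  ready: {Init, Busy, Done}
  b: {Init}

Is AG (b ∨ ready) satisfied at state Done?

Sat(b ∨ ready) = {Init, Busy, Done}
AG (b ∨ ready): greatest fixpoint, start Z0 = {Init, Busy, Done}, keep only states in Sat with every successor in Z. Z1 = {Init, Done}; fixed.
Sat(AG (b ∨ ready)) = {Init, Done}
Done ∈ Sat(AG (b ∨ ready)) = {Init, Done}, so the formula holds at Done.

Yes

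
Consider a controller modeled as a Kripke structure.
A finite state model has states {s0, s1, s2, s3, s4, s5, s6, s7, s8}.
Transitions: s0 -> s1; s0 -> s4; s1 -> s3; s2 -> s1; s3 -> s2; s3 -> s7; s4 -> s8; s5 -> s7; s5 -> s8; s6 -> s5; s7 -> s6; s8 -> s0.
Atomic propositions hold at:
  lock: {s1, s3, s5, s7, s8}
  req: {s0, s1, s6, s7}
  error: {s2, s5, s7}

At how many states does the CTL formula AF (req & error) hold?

1

Sat(req & error) = {s7}
AF (req & error): least fixpoint, start Z0 = {s7}, add states with every successor in Z. Already a fixed point.
Sat(AF (req & error)) = {s7}
|Sat(AF (req & error))| = |{s7}| = 1.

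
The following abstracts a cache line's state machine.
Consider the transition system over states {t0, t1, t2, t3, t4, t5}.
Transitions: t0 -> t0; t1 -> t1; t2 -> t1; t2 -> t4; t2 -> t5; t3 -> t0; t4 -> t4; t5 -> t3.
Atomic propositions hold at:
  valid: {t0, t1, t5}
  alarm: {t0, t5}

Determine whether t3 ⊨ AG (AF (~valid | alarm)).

Sat(~valid) = {t2, t3, t4}
Sat(~valid | alarm) = {t0, t2, t3, t4, t5}
AF (~valid | alarm): least fixpoint, start Z0 = {t0, t2, t3, t4, t5}, add states with every successor in Z. Already a fixed point.
Sat(AF (~valid | alarm)) = {t0, t2, t3, t4, t5}
AG (AF (~valid | alarm)): greatest fixpoint, start Z0 = {t0, t2, t3, t4, t5}, keep only states in Sat with every successor in Z. Z1 = {t0, t3, t4, t5}; fixed.
Sat(AG (AF (~valid | alarm))) = {t0, t3, t4, t5}
t3 ∈ Sat(AG (AF (~valid | alarm))) = {t0, t3, t4, t5}, so the formula holds at t3.

Yes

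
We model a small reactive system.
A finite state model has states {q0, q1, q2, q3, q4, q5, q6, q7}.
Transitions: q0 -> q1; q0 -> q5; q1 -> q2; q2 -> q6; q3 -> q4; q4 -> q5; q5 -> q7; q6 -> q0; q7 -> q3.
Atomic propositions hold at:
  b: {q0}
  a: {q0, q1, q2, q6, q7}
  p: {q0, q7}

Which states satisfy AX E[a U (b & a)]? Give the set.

{q1, q2, q6}

Sat(b & a) = {q0}
E[a U (b & a)]: least fixpoint, start Z0 = Sat((b & a)) = {q0}, add states in Sat(a) with some successor in Z. Z1 = {q0, q6}; Z2 = {q0, q2, q6}; Z3 = {q0, q1, q2, q6}; fixed.
Sat(E[a U (b & a)]) = {q0, q1, q2, q6}
Sat(AX E[a U (b & a)]) = {s : every successor in {q0, q1, q2, q6}} = {q1, q2, q6}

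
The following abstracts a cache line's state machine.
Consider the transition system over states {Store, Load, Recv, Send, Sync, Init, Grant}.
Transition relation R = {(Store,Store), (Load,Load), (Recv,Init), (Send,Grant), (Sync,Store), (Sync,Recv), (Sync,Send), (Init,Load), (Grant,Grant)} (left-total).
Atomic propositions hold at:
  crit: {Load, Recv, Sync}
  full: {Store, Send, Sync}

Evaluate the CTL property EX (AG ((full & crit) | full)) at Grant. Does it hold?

Sat(full & crit) = {Sync}
Sat((full & crit) | full) = {Store, Send, Sync}
AG ((full & crit) | full): greatest fixpoint, start Z0 = {Store, Send, Sync}, keep only states in Sat with every successor in Z. Z1 = {Store}; fixed.
Sat(AG ((full & crit) | full)) = {Store}
Sat(EX (AG ((full & crit) | full))) = {s : some successor in {Store}} = {Store, Sync}
Grant ∉ Sat(EX (AG ((full & crit) | full))) = {Store, Sync}, so the formula does not hold at Grant.

No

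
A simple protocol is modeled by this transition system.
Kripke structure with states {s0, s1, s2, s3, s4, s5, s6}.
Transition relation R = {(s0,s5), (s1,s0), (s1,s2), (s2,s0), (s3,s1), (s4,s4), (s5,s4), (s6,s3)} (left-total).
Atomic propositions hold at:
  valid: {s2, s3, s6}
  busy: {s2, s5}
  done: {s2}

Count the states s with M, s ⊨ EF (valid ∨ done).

Sat(valid ∨ done) = {s2, s3, s6}
EF (valid ∨ done): least fixpoint, start Z0 = {s2, s3, s6}, add states with some successor in Z. Z1 = {s1, s2, s3, s6}; fixed.
Sat(EF (valid ∨ done)) = {s1, s2, s3, s6}
|Sat(EF (valid ∨ done))| = |{s1, s2, s3, s6}| = 4.

4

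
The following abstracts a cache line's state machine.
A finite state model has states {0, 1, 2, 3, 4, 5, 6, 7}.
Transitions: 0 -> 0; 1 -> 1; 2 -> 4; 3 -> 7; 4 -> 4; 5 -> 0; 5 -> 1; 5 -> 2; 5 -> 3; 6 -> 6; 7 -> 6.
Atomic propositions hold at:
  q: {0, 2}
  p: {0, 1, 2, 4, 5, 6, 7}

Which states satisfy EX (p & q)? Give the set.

{0, 5}

Sat(p & q) = {0, 2}
Sat(EX (p & q)) = {s : some successor in {0, 2}} = {0, 5}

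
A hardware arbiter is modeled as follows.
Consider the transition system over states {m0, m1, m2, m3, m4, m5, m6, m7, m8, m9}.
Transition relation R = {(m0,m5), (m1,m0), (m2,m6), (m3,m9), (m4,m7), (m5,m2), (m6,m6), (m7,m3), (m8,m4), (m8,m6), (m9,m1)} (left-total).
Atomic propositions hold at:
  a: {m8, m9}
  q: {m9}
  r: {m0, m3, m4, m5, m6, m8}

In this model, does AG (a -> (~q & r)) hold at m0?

Sat(~q) = {m0, m1, m2, m3, m4, m5, m6, m7, m8}
Sat(~q & r) = {m0, m3, m4, m5, m6, m8}
Sat(a -> (~q & r)) = {m0, m1, m2, m3, m4, m5, m6, m7, m8}
AG (a -> (~q & r)): greatest fixpoint, start Z0 = {m0, m1, m2, m3, m4, m5, m6, m7, m8}, keep only states in Sat with every successor in Z. Z1 = {m0, m1, m2, m4, m5, m6, m7, m8}; Z2 = {m0, m1, m2, m4, m5, m6, m8}; Z3 = {m0, m1, m2, m5, m6, m8}; Z4 = {m0, m1, m2, m5, m6}; fixed.
Sat(AG (a -> (~q & r))) = {m0, m1, m2, m5, m6}
m0 ∈ Sat(AG (a -> (~q & r))) = {m0, m1, m2, m5, m6}, so the formula holds at m0.

Yes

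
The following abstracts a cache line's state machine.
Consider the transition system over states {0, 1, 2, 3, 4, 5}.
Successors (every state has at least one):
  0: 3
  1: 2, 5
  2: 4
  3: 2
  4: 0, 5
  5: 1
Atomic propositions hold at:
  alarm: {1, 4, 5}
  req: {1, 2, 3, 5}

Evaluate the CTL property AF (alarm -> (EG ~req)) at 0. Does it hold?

Sat(~req) = {0, 4}
EG ~req: greatest fixpoint, start Z0 = {0, 4}, keep only states in Sat with some successor in Z. Z1 = {4}; Z2 = ∅; fixed.
Sat(EG ~req) = ∅
Sat(alarm -> (EG ~req)) = {0, 2, 3}
AF (alarm -> (EG ~req)): least fixpoint, start Z0 = {0, 2, 3}, add states with every successor in Z. Already a fixed point.
Sat(AF (alarm -> (EG ~req))) = {0, 2, 3}
0 ∈ Sat(AF (alarm -> (EG ~req))) = {0, 2, 3}, so the formula holds at 0.

Yes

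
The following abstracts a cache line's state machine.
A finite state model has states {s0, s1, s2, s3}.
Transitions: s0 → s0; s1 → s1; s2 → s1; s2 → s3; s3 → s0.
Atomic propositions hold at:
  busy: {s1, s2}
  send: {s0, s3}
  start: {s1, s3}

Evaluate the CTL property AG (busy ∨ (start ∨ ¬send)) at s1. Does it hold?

Sat(¬send) = {s1, s2}
Sat(start ∨ ¬send) = {s1, s2, s3}
Sat(busy ∨ (start ∨ ¬send)) = {s1, s2, s3}
AG (busy ∨ (start ∨ ¬send)): greatest fixpoint, start Z0 = {s1, s2, s3}, keep only states in Sat with every successor in Z. Z1 = {s1, s2}; Z2 = {s1}; fixed.
Sat(AG (busy ∨ (start ∨ ¬send))) = {s1}
s1 ∈ Sat(AG (busy ∨ (start ∨ ¬send))) = {s1}, so the formula holds at s1.

Yes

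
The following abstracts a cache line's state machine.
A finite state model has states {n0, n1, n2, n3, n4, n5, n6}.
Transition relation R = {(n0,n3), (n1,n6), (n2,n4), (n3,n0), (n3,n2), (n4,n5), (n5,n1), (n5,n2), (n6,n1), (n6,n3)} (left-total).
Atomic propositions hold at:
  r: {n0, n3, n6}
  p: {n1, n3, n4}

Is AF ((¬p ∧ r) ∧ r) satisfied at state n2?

Sat(¬p) = {n0, n2, n5, n6}
Sat(¬p ∧ r) = {n0, n6}
Sat((¬p ∧ r) ∧ r) = {n0, n6}
AF ((¬p ∧ r) ∧ r): least fixpoint, start Z0 = {n0, n6}, add states with every successor in Z. Z1 = {n0, n1, n6}; fixed.
Sat(AF ((¬p ∧ r) ∧ r)) = {n0, n1, n6}
n2 ∉ Sat(AF ((¬p ∧ r) ∧ r)) = {n0, n1, n6}, so the formula does not hold at n2.

No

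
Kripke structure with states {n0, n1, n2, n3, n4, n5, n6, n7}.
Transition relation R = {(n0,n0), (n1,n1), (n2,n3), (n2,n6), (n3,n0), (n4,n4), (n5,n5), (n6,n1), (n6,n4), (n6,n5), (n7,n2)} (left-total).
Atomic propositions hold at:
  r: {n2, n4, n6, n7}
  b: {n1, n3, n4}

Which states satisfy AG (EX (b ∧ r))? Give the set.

Sat(b ∧ r) = {n4}
Sat(EX (b ∧ r)) = {s : some successor in {n4}} = {n4, n6}
AG (EX (b ∧ r)): greatest fixpoint, start Z0 = {n4, n6}, keep only states in Sat with every successor in Z. Z1 = {n4}; fixed.
Sat(AG (EX (b ∧ r))) = {n4}

{n4}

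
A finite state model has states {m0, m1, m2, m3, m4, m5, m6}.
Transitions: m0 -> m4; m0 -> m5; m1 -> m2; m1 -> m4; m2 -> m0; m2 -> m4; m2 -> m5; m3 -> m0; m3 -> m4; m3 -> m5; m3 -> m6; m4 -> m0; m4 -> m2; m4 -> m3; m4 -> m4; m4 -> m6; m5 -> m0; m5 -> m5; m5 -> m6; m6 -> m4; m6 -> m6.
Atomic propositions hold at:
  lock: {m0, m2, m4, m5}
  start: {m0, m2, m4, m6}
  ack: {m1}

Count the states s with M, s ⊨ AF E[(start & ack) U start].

5

Sat(start & ack) = ∅
E[(start & ack) U start]: least fixpoint, start Z0 = Sat(start) = {m0, m2, m4, m6}, add states in Sat(start & ack) with some successor in Z. Already a fixed point.
Sat(E[(start & ack) U start]) = {m0, m2, m4, m6}
AF E[(start & ack) U start]: least fixpoint, start Z0 = {m0, m2, m4, m6}, add states with every successor in Z. Z1 = {m0, m1, m2, m4, m6}; fixed.
Sat(AF E[(start & ack) U start]) = {m0, m1, m2, m4, m6}
|Sat(AF E[(start & ack) U start])| = |{m0, m1, m2, m4, m6}| = 5.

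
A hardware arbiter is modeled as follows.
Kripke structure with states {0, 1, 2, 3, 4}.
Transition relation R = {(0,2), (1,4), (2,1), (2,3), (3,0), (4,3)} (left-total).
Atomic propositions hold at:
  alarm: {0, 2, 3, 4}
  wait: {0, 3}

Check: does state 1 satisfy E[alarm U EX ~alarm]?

Sat(~alarm) = {1}
Sat(EX ~alarm) = {s : some successor in {1}} = {2}
E[alarm U EX ~alarm]: least fixpoint, start Z0 = Sat(EX ~alarm) = {2}, add states in Sat(alarm) with some successor in Z. Z1 = {0, 2}; Z2 = {0, 2, 3}; Z3 = {0, 2, 3, 4}; fixed.
Sat(E[alarm U EX ~alarm]) = {0, 2, 3, 4}
1 ∉ Sat(E[alarm U EX ~alarm]) = {0, 2, 3, 4}, so the formula does not hold at 1.

No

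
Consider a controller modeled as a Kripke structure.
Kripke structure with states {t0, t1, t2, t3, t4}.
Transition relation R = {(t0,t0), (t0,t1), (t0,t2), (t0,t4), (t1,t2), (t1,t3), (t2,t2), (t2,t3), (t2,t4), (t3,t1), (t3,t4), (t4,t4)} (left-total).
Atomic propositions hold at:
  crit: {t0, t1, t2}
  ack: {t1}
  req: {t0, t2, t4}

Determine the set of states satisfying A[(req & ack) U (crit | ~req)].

{t0, t1, t2, t3}

Sat(req & ack) = ∅
Sat(~req) = {t1, t3}
Sat(crit | ~req) = {t0, t1, t2, t3}
A[(req & ack) U (crit | ~req)]: least fixpoint, start Z0 = Sat((crit | ~req)) = {t0, t1, t2, t3}, add states in Sat(req & ack) with every successor in Z. Already a fixed point.
Sat(A[(req & ack) U (crit | ~req)]) = {t0, t1, t2, t3}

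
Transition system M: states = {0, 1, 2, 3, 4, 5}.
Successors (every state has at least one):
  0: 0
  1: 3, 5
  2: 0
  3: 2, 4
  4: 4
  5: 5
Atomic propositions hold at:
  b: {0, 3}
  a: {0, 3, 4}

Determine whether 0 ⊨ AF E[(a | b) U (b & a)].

Sat(a | b) = {0, 3, 4}
Sat(b & a) = {0, 3}
E[(a | b) U (b & a)]: least fixpoint, start Z0 = Sat((b & a)) = {0, 3}, add states in Sat(a | b) with some successor in Z. Already a fixed point.
Sat(E[(a | b) U (b & a)]) = {0, 3}
AF E[(a | b) U (b & a)]: least fixpoint, start Z0 = {0, 3}, add states with every successor in Z. Z1 = {0, 2, 3}; fixed.
Sat(AF E[(a | b) U (b & a)]) = {0, 2, 3}
0 ∈ Sat(AF E[(a | b) U (b & a)]) = {0, 2, 3}, so the formula holds at 0.

Yes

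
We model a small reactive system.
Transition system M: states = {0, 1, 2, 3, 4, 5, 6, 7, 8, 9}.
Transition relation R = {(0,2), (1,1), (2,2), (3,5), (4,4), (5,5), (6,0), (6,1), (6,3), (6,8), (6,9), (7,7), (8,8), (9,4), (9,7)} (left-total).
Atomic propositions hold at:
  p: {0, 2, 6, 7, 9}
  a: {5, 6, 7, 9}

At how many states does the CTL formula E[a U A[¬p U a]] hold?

5

Sat(¬p) = {1, 3, 4, 5, 8}
A[¬p U a]: least fixpoint, start Z0 = Sat(a) = {5, 6, 7, 9}, add states in Sat(¬p) with every successor in Z. Z1 = {3, 5, 6, 7, 9}; fixed.
Sat(A[¬p U a]) = {3, 5, 6, 7, 9}
E[a U A[¬p U a]]: least fixpoint, start Z0 = Sat(A[¬p U a]) = {3, 5, 6, 7, 9}, add states in Sat(a) with some successor in Z. Already a fixed point.
Sat(E[a U A[¬p U a]]) = {3, 5, 6, 7, 9}
|Sat(E[a U A[¬p U a]])| = |{3, 5, 6, 7, 9}| = 5.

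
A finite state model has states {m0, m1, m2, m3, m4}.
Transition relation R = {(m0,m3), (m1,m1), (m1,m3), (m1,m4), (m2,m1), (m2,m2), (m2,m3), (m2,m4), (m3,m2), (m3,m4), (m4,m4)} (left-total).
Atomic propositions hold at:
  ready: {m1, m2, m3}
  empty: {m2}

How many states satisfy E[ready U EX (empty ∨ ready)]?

4

Sat(empty ∨ ready) = {m1, m2, m3}
Sat(EX (empty ∨ ready)) = {s : some successor in {m1, m2, m3}} = {m0, m1, m2, m3}
E[ready U EX (empty ∨ ready)]: least fixpoint, start Z0 = Sat(EX (empty ∨ ready)) = {m0, m1, m2, m3}, add states in Sat(ready) with some successor in Z. Already a fixed point.
Sat(E[ready U EX (empty ∨ ready)]) = {m0, m1, m2, m3}
|Sat(E[ready U EX (empty ∨ ready)])| = |{m0, m1, m2, m3}| = 4.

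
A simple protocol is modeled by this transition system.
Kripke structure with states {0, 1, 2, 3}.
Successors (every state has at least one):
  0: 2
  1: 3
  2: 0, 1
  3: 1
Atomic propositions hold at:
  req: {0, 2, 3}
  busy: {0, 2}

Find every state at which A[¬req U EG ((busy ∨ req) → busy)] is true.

Sat(¬req) = {1}
Sat(busy ∨ req) = {0, 2, 3}
Sat((busy ∨ req) → busy) = {0, 1, 2}
EG ((busy ∨ req) → busy): greatest fixpoint, start Z0 = {0, 1, 2}, keep only states in Sat with some successor in Z. Z1 = {0, 2}; fixed.
Sat(EG ((busy ∨ req) → busy)) = {0, 2}
A[¬req U EG ((busy ∨ req) → busy)]: least fixpoint, start Z0 = Sat(EG ((busy ∨ req) → busy)) = {0, 2}, add states in Sat(¬req) with every successor in Z. Already a fixed point.
Sat(A[¬req U EG ((busy ∨ req) → busy)]) = {0, 2}

{0, 2}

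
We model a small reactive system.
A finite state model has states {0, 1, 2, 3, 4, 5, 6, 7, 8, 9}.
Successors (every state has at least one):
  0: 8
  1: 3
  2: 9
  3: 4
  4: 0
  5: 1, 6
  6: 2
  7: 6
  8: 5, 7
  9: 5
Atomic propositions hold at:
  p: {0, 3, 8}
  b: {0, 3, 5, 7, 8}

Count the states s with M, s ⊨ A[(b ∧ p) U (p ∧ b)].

Sat(b ∧ p) = {0, 3, 8}
Sat(p ∧ b) = {0, 3, 8}
A[(b ∧ p) U (p ∧ b)]: least fixpoint, start Z0 = Sat((p ∧ b)) = {0, 3, 8}, add states in Sat(b ∧ p) with every successor in Z. Already a fixed point.
Sat(A[(b ∧ p) U (p ∧ b)]) = {0, 3, 8}
|Sat(A[(b ∧ p) U (p ∧ b)])| = |{0, 3, 8}| = 3.

3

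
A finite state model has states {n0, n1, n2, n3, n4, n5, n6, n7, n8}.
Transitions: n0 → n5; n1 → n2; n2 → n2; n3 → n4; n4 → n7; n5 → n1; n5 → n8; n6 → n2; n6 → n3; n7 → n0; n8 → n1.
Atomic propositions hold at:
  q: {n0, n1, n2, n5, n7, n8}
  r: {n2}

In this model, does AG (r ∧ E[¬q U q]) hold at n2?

Sat(¬q) = {n3, n4, n6}
E[¬q U q]: least fixpoint, start Z0 = Sat(q) = {n0, n1, n2, n5, n7, n8}, add states in Sat(¬q) with some successor in Z. Z1 = {n0, n1, n2, n4, n5, n6, n7, n8}; Z2 = {n0, n1, n2, n3, n4, n5, n6, n7, n8}; fixed.
Sat(E[¬q U q]) = {n0, n1, n2, n3, n4, n5, n6, n7, n8}
Sat(r ∧ E[¬q U q]) = {n2}
AG (r ∧ E[¬q U q]): greatest fixpoint, start Z0 = {n2}, keep only states in Sat with every successor in Z. Already a fixed point.
Sat(AG (r ∧ E[¬q U q])) = {n2}
n2 ∈ Sat(AG (r ∧ E[¬q U q])) = {n2}, so the formula holds at n2.

Yes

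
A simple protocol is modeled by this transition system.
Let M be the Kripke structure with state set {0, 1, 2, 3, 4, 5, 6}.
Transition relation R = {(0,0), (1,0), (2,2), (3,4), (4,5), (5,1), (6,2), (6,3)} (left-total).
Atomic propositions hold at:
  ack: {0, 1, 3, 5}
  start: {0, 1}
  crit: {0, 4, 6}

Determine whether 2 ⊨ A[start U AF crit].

No

AF crit: least fixpoint, start Z0 = {0, 4, 6}, add states with every successor in Z. Z1 = {0, 1, 3, 4, 6}; Z2 = {0, 1, 3, 4, 5, 6}; fixed.
Sat(AF crit) = {0, 1, 3, 4, 5, 6}
A[start U AF crit]: least fixpoint, start Z0 = Sat(AF crit) = {0, 1, 3, 4, 5, 6}, add states in Sat(start) with every successor in Z. Already a fixed point.
Sat(A[start U AF crit]) = {0, 1, 3, 4, 5, 6}
2 ∉ Sat(A[start U AF crit]) = {0, 1, 3, 4, 5, 6}, so the formula does not hold at 2.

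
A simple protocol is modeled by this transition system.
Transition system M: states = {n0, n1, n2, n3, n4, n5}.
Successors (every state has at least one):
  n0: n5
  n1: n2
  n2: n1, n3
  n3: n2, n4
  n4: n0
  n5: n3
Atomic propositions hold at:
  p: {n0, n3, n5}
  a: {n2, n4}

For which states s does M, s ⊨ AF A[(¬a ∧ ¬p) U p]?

{n0, n3, n4, n5}

Sat(¬a) = {n0, n1, n3, n5}
Sat(¬p) = {n1, n2, n4}
Sat(¬a ∧ ¬p) = {n1}
A[(¬a ∧ ¬p) U p]: least fixpoint, start Z0 = Sat(p) = {n0, n3, n5}, add states in Sat(¬a ∧ ¬p) with every successor in Z. Already a fixed point.
Sat(A[(¬a ∧ ¬p) U p]) = {n0, n3, n5}
AF A[(¬a ∧ ¬p) U p]: least fixpoint, start Z0 = {n0, n3, n5}, add states with every successor in Z. Z1 = {n0, n3, n4, n5}; fixed.
Sat(AF A[(¬a ∧ ¬p) U p]) = {n0, n3, n4, n5}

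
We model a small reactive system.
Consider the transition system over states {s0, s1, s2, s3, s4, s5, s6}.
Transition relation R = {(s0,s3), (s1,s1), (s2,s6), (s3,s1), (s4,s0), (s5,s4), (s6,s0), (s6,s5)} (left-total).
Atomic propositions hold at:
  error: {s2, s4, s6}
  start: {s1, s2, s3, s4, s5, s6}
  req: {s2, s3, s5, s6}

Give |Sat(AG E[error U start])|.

E[error U start]: least fixpoint, start Z0 = Sat(start) = {s1, s2, s3, s4, s5, s6}, add states in Sat(error) with some successor in Z. Already a fixed point.
Sat(E[error U start]) = {s1, s2, s3, s4, s5, s6}
AG E[error U start]: greatest fixpoint, start Z0 = {s1, s2, s3, s4, s5, s6}, keep only states in Sat with every successor in Z. Z1 = {s1, s2, s3, s5}; Z2 = {s1, s3}; fixed.
Sat(AG E[error U start]) = {s1, s3}
|Sat(AG E[error U start])| = |{s1, s3}| = 2.

2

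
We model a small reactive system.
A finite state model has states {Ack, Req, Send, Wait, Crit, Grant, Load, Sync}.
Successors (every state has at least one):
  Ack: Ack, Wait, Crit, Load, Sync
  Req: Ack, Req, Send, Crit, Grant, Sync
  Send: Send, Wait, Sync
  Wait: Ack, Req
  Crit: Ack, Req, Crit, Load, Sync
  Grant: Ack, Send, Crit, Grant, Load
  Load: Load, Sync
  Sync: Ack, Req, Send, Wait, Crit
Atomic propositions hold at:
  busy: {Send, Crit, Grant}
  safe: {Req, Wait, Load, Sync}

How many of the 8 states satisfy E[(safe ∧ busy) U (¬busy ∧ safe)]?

Sat(safe ∧ busy) = ∅
Sat(¬busy) = {Ack, Req, Wait, Load, Sync}
Sat(¬busy ∧ safe) = {Req, Wait, Load, Sync}
E[(safe ∧ busy) U (¬busy ∧ safe)]: least fixpoint, start Z0 = Sat((¬busy ∧ safe)) = {Req, Wait, Load, Sync}, add states in Sat(safe ∧ busy) with some successor in Z. Already a fixed point.
Sat(E[(safe ∧ busy) U (¬busy ∧ safe)]) = {Req, Wait, Load, Sync}
|Sat(E[(safe ∧ busy) U (¬busy ∧ safe)])| = |{Req, Wait, Load, Sync}| = 4.

4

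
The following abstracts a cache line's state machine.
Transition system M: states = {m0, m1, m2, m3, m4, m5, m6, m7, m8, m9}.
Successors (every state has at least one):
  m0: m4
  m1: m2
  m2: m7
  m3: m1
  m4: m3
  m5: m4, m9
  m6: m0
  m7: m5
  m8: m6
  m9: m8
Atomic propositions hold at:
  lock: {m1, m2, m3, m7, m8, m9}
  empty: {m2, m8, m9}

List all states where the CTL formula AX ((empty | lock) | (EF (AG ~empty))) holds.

{m1, m2, m3, m4, m9}

Sat(empty | lock) = {m1, m2, m3, m7, m8, m9}
Sat(~empty) = {m0, m1, m3, m4, m5, m6, m7}
AG ~empty: greatest fixpoint, start Z0 = {m0, m1, m3, m4, m5, m6, m7}, keep only states in Sat with every successor in Z. Z1 = {m0, m3, m4, m6, m7}; Z2 = {m0, m4, m6}; Z3 = {m0, m6}; Z4 = {m6}; Z5 = ∅; fixed.
Sat(AG ~empty) = ∅
EF (AG ~empty): least fixpoint, start Z0 = ∅, add states with some successor in Z. Already a fixed point.
Sat(EF (AG ~empty)) = ∅
Sat((empty | lock) | (EF (AG ~empty))) = {m1, m2, m3, m7, m8, m9}
Sat(AX ((empty | lock) | (EF (AG ~empty)))) = {s : every successor in {m1, m2, m3, m7, m8, m9}} = {m1, m2, m3, m4, m9}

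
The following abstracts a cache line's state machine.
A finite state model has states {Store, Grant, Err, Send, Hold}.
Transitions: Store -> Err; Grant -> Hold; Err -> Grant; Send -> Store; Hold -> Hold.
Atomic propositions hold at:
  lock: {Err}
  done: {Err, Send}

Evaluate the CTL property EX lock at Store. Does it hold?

Sat(EX lock) = {s : some successor in {Err}} = {Store}
Store ∈ Sat(EX lock) = {Store}, so the formula holds at Store.

Yes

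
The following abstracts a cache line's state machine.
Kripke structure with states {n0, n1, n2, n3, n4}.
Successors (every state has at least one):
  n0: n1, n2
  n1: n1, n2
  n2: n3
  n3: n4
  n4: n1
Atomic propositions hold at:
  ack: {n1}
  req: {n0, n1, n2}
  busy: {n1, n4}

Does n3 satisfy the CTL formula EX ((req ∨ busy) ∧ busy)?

Yes

Sat(req ∨ busy) = {n0, n1, n2, n4}
Sat((req ∨ busy) ∧ busy) = {n1, n4}
Sat(EX ((req ∨ busy) ∧ busy)) = {s : some successor in {n1, n4}} = {n0, n1, n3, n4}
n3 ∈ Sat(EX ((req ∨ busy) ∧ busy)) = {n0, n1, n3, n4}, so the formula holds at n3.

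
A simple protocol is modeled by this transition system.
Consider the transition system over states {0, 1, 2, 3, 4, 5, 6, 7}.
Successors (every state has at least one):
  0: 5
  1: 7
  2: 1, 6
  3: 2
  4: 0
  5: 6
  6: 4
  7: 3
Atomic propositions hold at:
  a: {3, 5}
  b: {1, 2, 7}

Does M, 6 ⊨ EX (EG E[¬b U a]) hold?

Sat(¬b) = {0, 3, 4, 5, 6}
E[¬b U a]: least fixpoint, start Z0 = Sat(a) = {3, 5}, add states in Sat(¬b) with some successor in Z. Z1 = {0, 3, 5}; Z2 = {0, 3, 4, 5}; Z3 = {0, 3, 4, 5, 6}; fixed.
Sat(E[¬b U a]) = {0, 3, 4, 5, 6}
EG E[¬b U a]: greatest fixpoint, start Z0 = {0, 3, 4, 5, 6}, keep only states in Sat with some successor in Z. Z1 = {0, 4, 5, 6}; fixed.
Sat(EG E[¬b U a]) = {0, 4, 5, 6}
Sat(EX (EG E[¬b U a])) = {s : some successor in {0, 4, 5, 6}} = {0, 2, 4, 5, 6}
6 ∈ Sat(EX (EG E[¬b U a])) = {0, 2, 4, 5, 6}, so the formula holds at 6.

Yes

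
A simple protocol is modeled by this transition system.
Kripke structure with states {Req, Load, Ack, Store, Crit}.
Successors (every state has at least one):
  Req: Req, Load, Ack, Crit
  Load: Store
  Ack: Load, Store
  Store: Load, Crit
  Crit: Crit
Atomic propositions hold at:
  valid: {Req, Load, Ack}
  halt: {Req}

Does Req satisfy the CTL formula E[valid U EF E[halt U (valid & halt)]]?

Yes

Sat(valid & halt) = {Req}
E[halt U (valid & halt)]: least fixpoint, start Z0 = Sat((valid & halt)) = {Req}, add states in Sat(halt) with some successor in Z. Already a fixed point.
Sat(E[halt U (valid & halt)]) = {Req}
EF E[halt U (valid & halt)]: least fixpoint, start Z0 = {Req}, add states with some successor in Z. Already a fixed point.
Sat(EF E[halt U (valid & halt)]) = {Req}
E[valid U EF E[halt U (valid & halt)]]: least fixpoint, start Z0 = Sat(EF E[halt U (valid & halt)]) = {Req}, add states in Sat(valid) with some successor in Z. Already a fixed point.
Sat(E[valid U EF E[halt U (valid & halt)]]) = {Req}
Req ∈ Sat(E[valid U EF E[halt U (valid & halt)]]) = {Req}, so the formula holds at Req.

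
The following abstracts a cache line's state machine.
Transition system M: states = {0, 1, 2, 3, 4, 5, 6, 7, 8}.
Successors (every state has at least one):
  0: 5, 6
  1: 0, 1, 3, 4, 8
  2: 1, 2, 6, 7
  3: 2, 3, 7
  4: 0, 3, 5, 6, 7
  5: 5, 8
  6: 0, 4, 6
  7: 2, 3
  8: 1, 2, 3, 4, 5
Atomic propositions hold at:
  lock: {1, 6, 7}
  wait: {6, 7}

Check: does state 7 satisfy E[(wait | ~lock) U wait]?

Yes

Sat(~lock) = {0, 2, 3, 4, 5, 8}
Sat(wait | ~lock) = {0, 2, 3, 4, 5, 6, 7, 8}
E[(wait | ~lock) U wait]: least fixpoint, start Z0 = Sat(wait) = {6, 7}, add states in Sat(wait | ~lock) with some successor in Z. Z1 = {0, 2, 3, 4, 6, 7}; Z2 = {0, 2, 3, 4, 6, 7, 8}; Z3 = {0, 2, 3, 4, 5, 6, 7, 8}; fixed.
Sat(E[(wait | ~lock) U wait]) = {0, 2, 3, 4, 5, 6, 7, 8}
7 ∈ Sat(E[(wait | ~lock) U wait]) = {0, 2, 3, 4, 5, 6, 7, 8}, so the formula holds at 7.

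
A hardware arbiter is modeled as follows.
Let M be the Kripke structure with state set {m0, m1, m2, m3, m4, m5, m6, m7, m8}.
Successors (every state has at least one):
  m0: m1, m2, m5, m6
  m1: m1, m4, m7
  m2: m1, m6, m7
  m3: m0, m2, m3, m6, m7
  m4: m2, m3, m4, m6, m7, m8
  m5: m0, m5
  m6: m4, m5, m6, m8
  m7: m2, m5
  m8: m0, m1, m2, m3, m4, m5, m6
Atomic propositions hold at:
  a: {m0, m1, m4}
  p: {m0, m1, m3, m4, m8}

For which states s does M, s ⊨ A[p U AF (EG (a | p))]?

{m0, m1, m3, m4, m8}

Sat(a | p) = {m0, m1, m3, m4, m8}
EG (a | p): greatest fixpoint, start Z0 = {m0, m1, m3, m4, m8}, keep only states in Sat with some successor in Z. Already a fixed point.
Sat(EG (a | p)) = {m0, m1, m3, m4, m8}
AF (EG (a | p)): least fixpoint, start Z0 = {m0, m1, m3, m4, m8}, add states with every successor in Z. Already a fixed point.
Sat(AF (EG (a | p))) = {m0, m1, m3, m4, m8}
A[p U AF (EG (a | p))]: least fixpoint, start Z0 = Sat(AF (EG (a | p))) = {m0, m1, m3, m4, m8}, add states in Sat(p) with every successor in Z. Already a fixed point.
Sat(A[p U AF (EG (a | p))]) = {m0, m1, m3, m4, m8}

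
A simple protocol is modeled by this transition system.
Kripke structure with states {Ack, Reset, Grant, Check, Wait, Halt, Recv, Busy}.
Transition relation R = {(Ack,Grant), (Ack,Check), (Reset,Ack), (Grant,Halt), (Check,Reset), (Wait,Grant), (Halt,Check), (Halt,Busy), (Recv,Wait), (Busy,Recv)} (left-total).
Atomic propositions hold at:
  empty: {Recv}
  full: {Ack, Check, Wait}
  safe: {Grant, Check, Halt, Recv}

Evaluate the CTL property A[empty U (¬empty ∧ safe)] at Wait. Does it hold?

Sat(¬empty) = {Ack, Reset, Grant, Check, Wait, Halt, Busy}
Sat(¬empty ∧ safe) = {Grant, Check, Halt}
A[empty U (¬empty ∧ safe)]: least fixpoint, start Z0 = Sat((¬empty ∧ safe)) = {Grant, Check, Halt}, add states in Sat(empty) with every successor in Z. Already a fixed point.
Sat(A[empty U (¬empty ∧ safe)]) = {Grant, Check, Halt}
Wait ∉ Sat(A[empty U (¬empty ∧ safe)]) = {Grant, Check, Halt}, so the formula does not hold at Wait.

No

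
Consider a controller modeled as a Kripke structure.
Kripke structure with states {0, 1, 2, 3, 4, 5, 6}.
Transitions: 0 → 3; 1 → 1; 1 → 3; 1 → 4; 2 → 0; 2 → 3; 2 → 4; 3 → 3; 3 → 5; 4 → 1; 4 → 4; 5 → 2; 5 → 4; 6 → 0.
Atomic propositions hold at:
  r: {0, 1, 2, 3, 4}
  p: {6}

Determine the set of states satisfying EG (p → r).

Sat(p → r) = {0, 1, 2, 3, 4, 5}
EG (p → r): greatest fixpoint, start Z0 = {0, 1, 2, 3, 4, 5}, keep only states in Sat with some successor in Z. Already a fixed point.
Sat(EG (p → r)) = {0, 1, 2, 3, 4, 5}

{0, 1, 2, 3, 4, 5}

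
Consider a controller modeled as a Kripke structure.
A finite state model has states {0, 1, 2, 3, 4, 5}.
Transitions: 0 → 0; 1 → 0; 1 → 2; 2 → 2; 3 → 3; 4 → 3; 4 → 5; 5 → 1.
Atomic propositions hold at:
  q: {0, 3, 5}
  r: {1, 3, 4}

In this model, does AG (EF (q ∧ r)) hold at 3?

Yes

Sat(q ∧ r) = {3}
EF (q ∧ r): least fixpoint, start Z0 = {3}, add states with some successor in Z. Z1 = {3, 4}; fixed.
Sat(EF (q ∧ r)) = {3, 4}
AG (EF (q ∧ r)): greatest fixpoint, start Z0 = {3, 4}, keep only states in Sat with every successor in Z. Z1 = {3}; fixed.
Sat(AG (EF (q ∧ r))) = {3}
3 ∈ Sat(AG (EF (q ∧ r))) = {3}, so the formula holds at 3.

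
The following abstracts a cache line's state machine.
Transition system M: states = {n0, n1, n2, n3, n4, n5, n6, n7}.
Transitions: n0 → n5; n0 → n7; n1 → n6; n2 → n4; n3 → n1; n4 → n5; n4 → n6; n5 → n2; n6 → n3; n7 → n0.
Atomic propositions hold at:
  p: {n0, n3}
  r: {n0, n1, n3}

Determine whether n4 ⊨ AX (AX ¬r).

Sat(¬r) = {n2, n4, n5, n6, n7}
Sat(AX ¬r) = {s : every successor in {n2, n4, n5, n6, n7}} = {n0, n1, n2, n4, n5}
Sat(AX (AX ¬r)) = {s : every successor in {n0, n1, n2, n4, n5}} = {n2, n3, n5, n7}
n4 ∉ Sat(AX (AX ¬r)) = {n2, n3, n5, n7}, so the formula does not hold at n4.

No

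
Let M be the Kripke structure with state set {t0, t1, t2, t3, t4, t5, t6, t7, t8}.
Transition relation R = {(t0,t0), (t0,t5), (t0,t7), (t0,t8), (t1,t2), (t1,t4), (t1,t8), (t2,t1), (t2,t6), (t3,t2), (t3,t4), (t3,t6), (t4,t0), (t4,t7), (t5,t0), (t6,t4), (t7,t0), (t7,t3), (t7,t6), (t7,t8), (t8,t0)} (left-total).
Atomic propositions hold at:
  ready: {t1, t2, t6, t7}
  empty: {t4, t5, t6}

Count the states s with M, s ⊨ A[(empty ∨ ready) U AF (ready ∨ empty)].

Sat(empty ∨ ready) = {t1, t2, t4, t5, t6, t7}
Sat(ready ∨ empty) = {t1, t2, t4, t5, t6, t7}
AF (ready ∨ empty): least fixpoint, start Z0 = {t1, t2, t4, t5, t6, t7}, add states with every successor in Z. Z1 = {t1, t2, t3, t4, t5, t6, t7}; fixed.
Sat(AF (ready ∨ empty)) = {t1, t2, t3, t4, t5, t6, t7}
A[(empty ∨ ready) U AF (ready ∨ empty)]: least fixpoint, start Z0 = Sat(AF (ready ∨ empty)) = {t1, t2, t3, t4, t5, t6, t7}, add states in Sat(empty ∨ ready) with every successor in Z. Already a fixed point.
Sat(A[(empty ∨ ready) U AF (ready ∨ empty)]) = {t1, t2, t3, t4, t5, t6, t7}
|Sat(A[(empty ∨ ready) U AF (ready ∨ empty)])| = |{t1, t2, t3, t4, t5, t6, t7}| = 7.

7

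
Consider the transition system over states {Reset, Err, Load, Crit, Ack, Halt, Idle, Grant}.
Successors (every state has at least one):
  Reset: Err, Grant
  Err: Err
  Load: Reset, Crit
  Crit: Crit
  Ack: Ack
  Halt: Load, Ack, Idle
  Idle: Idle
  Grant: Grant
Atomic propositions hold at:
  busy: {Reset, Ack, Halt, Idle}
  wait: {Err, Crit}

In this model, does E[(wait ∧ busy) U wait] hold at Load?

Sat(wait ∧ busy) = ∅
E[(wait ∧ busy) U wait]: least fixpoint, start Z0 = Sat(wait) = {Err, Crit}, add states in Sat(wait ∧ busy) with some successor in Z. Already a fixed point.
Sat(E[(wait ∧ busy) U wait]) = {Err, Crit}
Load ∉ Sat(E[(wait ∧ busy) U wait]) = {Err, Crit}, so the formula does not hold at Load.

No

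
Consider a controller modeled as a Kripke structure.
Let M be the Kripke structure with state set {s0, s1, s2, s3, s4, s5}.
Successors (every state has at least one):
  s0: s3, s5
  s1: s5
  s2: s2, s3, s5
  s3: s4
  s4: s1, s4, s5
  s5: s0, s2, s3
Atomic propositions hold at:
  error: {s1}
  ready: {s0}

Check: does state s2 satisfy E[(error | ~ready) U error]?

Yes

Sat(~ready) = {s1, s2, s3, s4, s5}
Sat(error | ~ready) = {s1, s2, s3, s4, s5}
E[(error | ~ready) U error]: least fixpoint, start Z0 = Sat(error) = {s1}, add states in Sat(error | ~ready) with some successor in Z. Z1 = {s1, s4}; Z2 = {s1, s3, s4}; Z3 = {s1, s2, s3, s4, s5}; fixed.
Sat(E[(error | ~ready) U error]) = {s1, s2, s3, s4, s5}
s2 ∈ Sat(E[(error | ~ready) U error]) = {s1, s2, s3, s4, s5}, so the formula holds at s2.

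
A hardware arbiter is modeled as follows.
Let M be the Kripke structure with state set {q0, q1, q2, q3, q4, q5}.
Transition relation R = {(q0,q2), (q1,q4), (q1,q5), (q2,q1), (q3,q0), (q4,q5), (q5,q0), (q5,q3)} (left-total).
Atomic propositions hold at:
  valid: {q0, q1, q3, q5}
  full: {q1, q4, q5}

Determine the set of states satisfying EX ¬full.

Sat(¬full) = {q0, q2, q3}
Sat(EX ¬full) = {s : some successor in {q0, q2, q3}} = {q0, q3, q5}

{q0, q3, q5}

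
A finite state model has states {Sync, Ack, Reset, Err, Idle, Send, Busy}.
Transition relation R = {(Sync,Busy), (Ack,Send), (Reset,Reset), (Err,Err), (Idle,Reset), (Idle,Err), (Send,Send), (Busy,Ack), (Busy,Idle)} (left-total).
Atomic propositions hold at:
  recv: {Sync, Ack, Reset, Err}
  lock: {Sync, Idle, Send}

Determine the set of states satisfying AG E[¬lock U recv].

{Reset, Err}

Sat(¬lock) = {Ack, Reset, Err, Busy}
E[¬lock U recv]: least fixpoint, start Z0 = Sat(recv) = {Sync, Ack, Reset, Err}, add states in Sat(¬lock) with some successor in Z. Z1 = {Sync, Ack, Reset, Err, Busy}; fixed.
Sat(E[¬lock U recv]) = {Sync, Ack, Reset, Err, Busy}
AG E[¬lock U recv]: greatest fixpoint, start Z0 = {Sync, Ack, Reset, Err, Busy}, keep only states in Sat with every successor in Z. Z1 = {Sync, Reset, Err}; Z2 = {Reset, Err}; fixed.
Sat(AG E[¬lock U recv]) = {Reset, Err}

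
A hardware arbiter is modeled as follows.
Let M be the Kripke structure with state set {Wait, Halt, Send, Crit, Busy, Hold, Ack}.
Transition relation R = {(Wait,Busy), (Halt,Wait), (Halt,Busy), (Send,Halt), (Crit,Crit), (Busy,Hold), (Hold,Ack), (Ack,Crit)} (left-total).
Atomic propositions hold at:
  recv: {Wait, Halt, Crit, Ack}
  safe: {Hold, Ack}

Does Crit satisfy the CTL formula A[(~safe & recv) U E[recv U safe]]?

No

Sat(~safe) = {Wait, Halt, Send, Crit, Busy}
Sat(~safe & recv) = {Wait, Halt, Crit}
E[recv U safe]: least fixpoint, start Z0 = Sat(safe) = {Hold, Ack}, add states in Sat(recv) with some successor in Z. Already a fixed point.
Sat(E[recv U safe]) = {Hold, Ack}
A[(~safe & recv) U E[recv U safe]]: least fixpoint, start Z0 = Sat(E[recv U safe]) = {Hold, Ack}, add states in Sat(~safe & recv) with every successor in Z. Already a fixed point.
Sat(A[(~safe & recv) U E[recv U safe]]) = {Hold, Ack}
Crit ∉ Sat(A[(~safe & recv) U E[recv U safe]]) = {Hold, Ack}, so the formula does not hold at Crit.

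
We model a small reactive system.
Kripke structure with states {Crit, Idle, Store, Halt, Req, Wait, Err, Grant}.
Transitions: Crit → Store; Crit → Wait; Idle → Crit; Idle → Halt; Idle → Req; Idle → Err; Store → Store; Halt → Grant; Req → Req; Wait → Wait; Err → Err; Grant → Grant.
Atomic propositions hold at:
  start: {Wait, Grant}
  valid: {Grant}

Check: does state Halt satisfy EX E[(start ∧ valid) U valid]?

Sat(start ∧ valid) = {Grant}
E[(start ∧ valid) U valid]: least fixpoint, start Z0 = Sat(valid) = {Grant}, add states in Sat(start ∧ valid) with some successor in Z. Already a fixed point.
Sat(E[(start ∧ valid) U valid]) = {Grant}
Sat(EX E[(start ∧ valid) U valid]) = {s : some successor in {Grant}} = {Halt, Grant}
Halt ∈ Sat(EX E[(start ∧ valid) U valid]) = {Halt, Grant}, so the formula holds at Halt.

Yes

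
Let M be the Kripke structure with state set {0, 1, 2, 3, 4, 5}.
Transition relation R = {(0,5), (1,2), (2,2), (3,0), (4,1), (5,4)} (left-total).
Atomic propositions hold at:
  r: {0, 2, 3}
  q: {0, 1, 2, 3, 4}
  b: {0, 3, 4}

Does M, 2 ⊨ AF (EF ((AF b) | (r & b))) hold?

AF b: least fixpoint, start Z0 = {0, 3, 4}, add states with every successor in Z. Z1 = {0, 3, 4, 5}; fixed.
Sat(AF b) = {0, 3, 4, 5}
Sat(r & b) = {0, 3}
Sat((AF b) | (r & b)) = {0, 3, 4, 5}
EF ((AF b) | (r & b)): least fixpoint, start Z0 = {0, 3, 4, 5}, add states with some successor in Z. Already a fixed point.
Sat(EF ((AF b) | (r & b))) = {0, 3, 4, 5}
AF (EF ((AF b) | (r & b))): least fixpoint, start Z0 = {0, 3, 4, 5}, add states with every successor in Z. Already a fixed point.
Sat(AF (EF ((AF b) | (r & b)))) = {0, 3, 4, 5}
2 ∉ Sat(AF (EF ((AF b) | (r & b)))) = {0, 3, 4, 5}, so the formula does not hold at 2.

No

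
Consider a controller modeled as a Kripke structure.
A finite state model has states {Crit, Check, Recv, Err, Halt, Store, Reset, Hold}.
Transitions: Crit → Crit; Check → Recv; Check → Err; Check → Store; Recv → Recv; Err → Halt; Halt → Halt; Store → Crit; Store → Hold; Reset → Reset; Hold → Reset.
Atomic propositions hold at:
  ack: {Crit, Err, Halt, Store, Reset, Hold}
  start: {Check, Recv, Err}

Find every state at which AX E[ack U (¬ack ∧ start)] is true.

Sat(¬ack) = {Check, Recv}
Sat(¬ack ∧ start) = {Check, Recv}
E[ack U (¬ack ∧ start)]: least fixpoint, start Z0 = Sat((¬ack ∧ start)) = {Check, Recv}, add states in Sat(ack) with some successor in Z. Already a fixed point.
Sat(E[ack U (¬ack ∧ start)]) = {Check, Recv}
Sat(AX E[ack U (¬ack ∧ start)]) = {s : every successor in {Check, Recv}} = {Recv}

{Recv}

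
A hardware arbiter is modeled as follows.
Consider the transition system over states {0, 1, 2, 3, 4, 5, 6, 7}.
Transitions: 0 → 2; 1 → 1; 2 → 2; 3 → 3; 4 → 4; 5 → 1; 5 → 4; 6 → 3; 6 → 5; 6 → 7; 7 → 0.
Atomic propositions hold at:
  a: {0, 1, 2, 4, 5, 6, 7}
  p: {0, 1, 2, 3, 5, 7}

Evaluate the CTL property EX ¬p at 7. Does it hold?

No

Sat(¬p) = {4, 6}
Sat(EX ¬p) = {s : some successor in {4, 6}} = {4, 5}
7 ∉ Sat(EX ¬p) = {4, 5}, so the formula does not hold at 7.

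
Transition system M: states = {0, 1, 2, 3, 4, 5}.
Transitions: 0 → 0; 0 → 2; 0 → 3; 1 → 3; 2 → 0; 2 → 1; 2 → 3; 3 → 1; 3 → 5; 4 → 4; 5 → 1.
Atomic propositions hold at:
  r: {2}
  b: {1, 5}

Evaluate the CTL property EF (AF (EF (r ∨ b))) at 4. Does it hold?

Sat(r ∨ b) = {1, 2, 5}
EF (r ∨ b): least fixpoint, start Z0 = {1, 2, 5}, add states with some successor in Z. Z1 = {0, 1, 2, 3, 5}; fixed.
Sat(EF (r ∨ b)) = {0, 1, 2, 3, 5}
AF (EF (r ∨ b)): least fixpoint, start Z0 = {0, 1, 2, 3, 5}, add states with every successor in Z. Already a fixed point.
Sat(AF (EF (r ∨ b))) = {0, 1, 2, 3, 5}
EF (AF (EF (r ∨ b))): least fixpoint, start Z0 = {0, 1, 2, 3, 5}, add states with some successor in Z. Already a fixed point.
Sat(EF (AF (EF (r ∨ b)))) = {0, 1, 2, 3, 5}
4 ∉ Sat(EF (AF (EF (r ∨ b)))) = {0, 1, 2, 3, 5}, so the formula does not hold at 4.

No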